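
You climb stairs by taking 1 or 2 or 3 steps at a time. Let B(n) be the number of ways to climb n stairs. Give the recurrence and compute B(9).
Condition on the size of the last step (1 to 3): before it there were n-1, …, n-3 stairs climbed, and these cases are disjoint, so B(n) = B(n-1) + B(n-2) + B(n-3) (order-3 linear recurrence).
Initial conditions by direct count (compositions of i into parts ≤ 3): B(1) = 1; B(2) = 2; B(3) = 4.
Iterating the recurrence: B(4) = 7, B(5) = 13, B(6) = 24, B(7) = 44, B(8) = 81, B(9) = 149.

B(n) = B(n-1) + B(n-2) + B(n-3), B(1) = 1, B(2) = 2, B(3) = 4; B(9) = 149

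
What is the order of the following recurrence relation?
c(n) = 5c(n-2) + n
The order is the largest lag k for which c(n-k) appears. Here the deepest term is c(n-2) (the n term is non-homogeneous and does not affect the order), so the order is 2.

Order 2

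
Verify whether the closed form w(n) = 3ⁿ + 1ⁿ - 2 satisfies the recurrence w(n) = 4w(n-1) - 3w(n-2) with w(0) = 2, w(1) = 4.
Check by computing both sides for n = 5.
From the recurrence with w(0) = 2, w(1) = 4:
  w(0) = 2, w(1) = 4, w(2) = 10, w(3) = 28, w(4) = 82, w(5) = 244
  so the recurrence gives w(5) = 244.
From the proposed closed form w(n) = 3ⁿ + 1ⁿ - 2:
  w(5) = 242.
The recurrence gives 244 but the closed form gives 242, so the closed form does not satisfy the recurrence.

No, the closed form is incorrect.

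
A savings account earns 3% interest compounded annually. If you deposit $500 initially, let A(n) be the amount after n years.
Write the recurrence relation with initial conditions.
Each year the balance grows by 3%, i.e. is multiplied by 1 + 3/100 = 1.03, so A(n) = 1.03 × A(n-1). The initial deposit gives A(0) = 500.
Unrolling gives the closed form A(n) = 500 × (1.03)ⁿ.

A(n) = 1.03 × A(n-1), A(0) = 500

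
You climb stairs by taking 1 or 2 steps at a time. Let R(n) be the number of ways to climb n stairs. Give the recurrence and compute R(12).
Condition on the size of the last step (1 to 2): before it there were n-1, …, n-2 stairs climbed, and these cases are disjoint, so R(n) = R(n-1) + R(n-2) (Fibonacci-type sequence).
Initial conditions by direct count (compositions of i into parts ≤ 2): R(1) = 1; R(2) = 2.
Iterating the recurrence: R(3) = 3, R(4) = 5, R(5) = 8, R(6) = 13, R(7) = 21, R(8) = 34, R(9) = 55, R(10) = 89, R(11) = 144, R(12) = 233.

R(n) = R(n-1) + R(n-2), R(1) = 1, R(2) = 2; R(12) = 233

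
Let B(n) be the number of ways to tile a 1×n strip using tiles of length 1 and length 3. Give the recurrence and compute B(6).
Condition on the last tile: it has length 1 (leaving a 1×(n-1) strip) or length 3 (leaving a 1×(n-3) strip), so B(n) = B(n-1) + B(n-3) (order-3 linear recurrence).
For 0 ≤ i < 3 only unit tiles fit, so B(i) = 1.
Iterating the recurrence: B(3) = 2, B(4) = 3, B(5) = 4, B(6) = 6.

B(n) = B(n-1) + B(n-3), with B(i) = 1 for 0 ≤ i < 3; B(6) = 6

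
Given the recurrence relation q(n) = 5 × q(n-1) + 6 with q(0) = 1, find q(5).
Computing step by step:
q(0) = 1
q(1) = 5 × 1 + 6 = 11
q(2) = 5 × 11 + 6 = 61
q(3) = 5 × 61 + 6 = 311
q(4) = 5 × 311 + 6 = 1561
q(5) = 5 × 1561 + 6 = 7811

7811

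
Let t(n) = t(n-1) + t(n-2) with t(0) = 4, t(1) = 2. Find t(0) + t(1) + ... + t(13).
Computing the sequence terms: 4, 2, 6, 8, 14, 22, 36, 58, 94, 152, 246, 398, 644, 1042
Adding these values together:

2726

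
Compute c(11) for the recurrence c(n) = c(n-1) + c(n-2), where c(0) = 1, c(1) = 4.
Computing the sequence terms:
1, 4, 5, 9, 14, 23, 37, 60, 97, 157, 254, 411

411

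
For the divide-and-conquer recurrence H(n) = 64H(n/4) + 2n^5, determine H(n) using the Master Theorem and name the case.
Master Theorem template: H(n) = a·H(n/b) + f(n).
Here: a=64, b=4, f(n)=2n^5
Compute log_b(a) = log_4(64) = 3.
f(n) = 2n^5 = Ω(n^(3+ε)) with ε = 2, and the regularity condition holds (a·f(n/b) = (a/b^5)·f(n) with a/b^5 = 4^-2 < 1). Case 3: H(n) = Θ(f(n)) = Θ(n^5).

Case 3: H(n) = Θ(n^5)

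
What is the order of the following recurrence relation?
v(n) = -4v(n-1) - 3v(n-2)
The order is the largest lag k for which v(n-k) appears. Here the deepest term is v(n-2), so the order is 2.

Order 2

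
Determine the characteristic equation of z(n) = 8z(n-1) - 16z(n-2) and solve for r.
Substitute z(n) = rⁿ and divide through by rⁿ⁻²: r² - 8r + 16 = 0
Factor: (r - 4)² = 0, so r = 4 (double root).
General solution: z(n) = (A + Bn)·4ⁿ

Characteristic: r² - 8r + 16 = 0, Roots: r = 4 (double root)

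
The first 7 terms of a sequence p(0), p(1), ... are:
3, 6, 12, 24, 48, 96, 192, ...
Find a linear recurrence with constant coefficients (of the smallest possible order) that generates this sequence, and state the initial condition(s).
Look for the lowest-order linear relation among consecutive terms.
Observation: each term is 2× the previous.
Check at n=2: 2·6 = 12. ✓

p(n) = 2 × p(n-1), p(0) = 3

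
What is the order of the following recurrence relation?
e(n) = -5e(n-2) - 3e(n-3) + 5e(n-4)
The order is the largest lag k for which e(n-k) appears. Here the deepest term is e(n-4), so the order is 4.

Order 4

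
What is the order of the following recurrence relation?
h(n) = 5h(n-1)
The order is the largest lag k for which h(n-k) appears. Here the deepest term is h(n-1), so the order is 1.

Order 1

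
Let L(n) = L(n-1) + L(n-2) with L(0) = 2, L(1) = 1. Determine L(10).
Computing the sequence terms:
2, 1, 3, 4, 7, 11, 18, 29, 47, 76, 123

123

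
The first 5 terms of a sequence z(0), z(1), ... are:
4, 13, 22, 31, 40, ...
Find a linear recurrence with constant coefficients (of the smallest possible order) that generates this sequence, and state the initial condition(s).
Look for the lowest-order linear relation among consecutive terms.
Observation: consecutive differences are constant (= 9).
Check at n=2: 1·13 + 9 = 22. ✓

z(n) = z(n-1) + 9, z(0) = 4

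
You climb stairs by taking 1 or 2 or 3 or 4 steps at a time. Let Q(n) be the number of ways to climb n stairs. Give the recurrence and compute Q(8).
Condition on the size of the last step (1 to 4): before it there were n-1, …, n-4 stairs climbed, and these cases are disjoint, so Q(n) = Q(n-1) + Q(n-2) + Q(n-3) + Q(n-4) (order-4 linear recurrence).
Initial conditions by direct count (compositions of i into parts ≤ 4): Q(1) = 1; Q(2) = 2; Q(3) = 4; Q(4) = 8.
Iterating the recurrence: Q(5) = 15, Q(6) = 29, Q(7) = 56, Q(8) = 108.

Q(n) = Q(n-1) + Q(n-2) + Q(n-3) + Q(n-4), Q(1) = 1, Q(2) = 2, Q(3) = 4, Q(4) = 8; Q(8) = 108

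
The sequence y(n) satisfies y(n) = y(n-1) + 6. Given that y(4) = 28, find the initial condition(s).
y(4) = y(0) + 4·6, so y(0) = 28 - 24 = 4.

y(0) = 4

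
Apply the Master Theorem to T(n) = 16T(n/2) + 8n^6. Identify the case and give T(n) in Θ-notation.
Master Theorem template: T(n) = a·T(n/b) + f(n).
Here: a=16, b=2, f(n)=8n^6
Compute log_b(a) = log_2(16) = 4.
f(n) = 8n^6 = Ω(n^(4+ε)) with ε = 2, and the regularity condition holds (a·f(n/b) = (a/b^6)·f(n) with a/b^6 = 2^-2 < 1). Case 3: T(n) = Θ(f(n)) = Θ(n^6).

Case 3: T(n) = Θ(n^6)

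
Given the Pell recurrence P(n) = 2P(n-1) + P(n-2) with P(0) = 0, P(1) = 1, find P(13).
Computing the sequence terms:
0, 1, 2, 5, 12, 29, 70, 169, 408, 985, 2378, 5741, 13860, 33461

33461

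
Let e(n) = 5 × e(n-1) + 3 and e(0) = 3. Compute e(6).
Computing step by step:
e(0) = 3
e(1) = 5 × 3 + 3 = 18
e(2) = 5 × 18 + 3 = 93
e(3) = 5 × 93 + 3 = 468
e(4) = 5 × 468 + 3 = 2343
e(5) = 5 × 2343 + 3 = 11718
e(6) = 5 × 11718 + 3 = 58593

58593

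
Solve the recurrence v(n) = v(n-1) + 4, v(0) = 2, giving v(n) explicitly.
Recurrence: v(n) = v(n-1) + 4, initial: v(0) = 2.
Each step adds 4, so v(n) = v(0) + 4n = 4n + 2.

v(n) = 4n + 2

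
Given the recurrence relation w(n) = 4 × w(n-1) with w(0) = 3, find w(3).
Computing step by step:
w(0) = 3
w(1) = 4 × 3 = 12
w(2) = 4 × 12 = 48
w(3) = 4 × 48 = 192

192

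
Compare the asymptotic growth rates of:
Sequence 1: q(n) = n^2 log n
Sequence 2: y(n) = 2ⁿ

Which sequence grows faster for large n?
Comparing growth rates:
Growth-rate hierarchy: log n ≺ any polynomial ≺ any exponential cⁿ (c>1) ≺ n! ≺ nⁿ.
exponential base 2 dominates polynomial degree 2 (with log factor) asymptotically.

y(n) grows faster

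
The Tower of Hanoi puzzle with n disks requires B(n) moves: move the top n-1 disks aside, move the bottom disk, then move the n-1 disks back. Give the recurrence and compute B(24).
Moving n disks = move the top n-1 disks aside (B(n-1) moves) + move the largest disk (1 move) + move the n-1 disks back on top (B(n-1) moves), so B(n) = 2B(n-1) + 1, with B(1) = 1 (a single disk takes one move).
First terms: 1, 3, 7, 15, 31, 63, … — each is one less than a power of 2. Indeed B(n) + 1 = 2(B(n-1) + 1) with B(1) + 1 = 2, so B(n) + 1 = 2ⁿ and B(n) = 2ⁿ - 1.
Hence B(24) = 2^24 - 1 = 16777216 - 1 = 16777215.

B(n) = 2B(n-1) + 1, B(1) = 1; B(24) = 16777215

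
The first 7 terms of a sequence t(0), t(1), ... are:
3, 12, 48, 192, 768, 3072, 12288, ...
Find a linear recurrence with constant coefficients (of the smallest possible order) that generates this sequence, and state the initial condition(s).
Look for the lowest-order linear relation among consecutive terms.
Observation: each term is 4× the previous.
Check at n=2: 4·12 = 48. ✓

t(n) = 4 × t(n-1), t(0) = 3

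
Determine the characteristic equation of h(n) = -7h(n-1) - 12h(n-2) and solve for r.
Substitute h(n) = rⁿ and divide through by rⁿ⁻²: r² + 7r + 12 = 0
Factor: (r + 3)(r + 4) = 0, so r = -3, -4.
General solution: h(n) = A·(-3)ⁿ + B·(-4)ⁿ

Characteristic: r² + 7r + 12 = 0, Roots: r = -3, -4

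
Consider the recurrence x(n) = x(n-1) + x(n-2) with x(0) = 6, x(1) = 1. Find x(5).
Computing the sequence terms:
6, 1, 7, 8, 15, 23

23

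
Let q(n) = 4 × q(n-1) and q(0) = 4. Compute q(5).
Computing step by step:
q(0) = 4
q(1) = 4 × 4 = 16
q(2) = 4 × 16 = 64
q(3) = 4 × 64 = 256
q(4) = 4 × 256 = 1024
q(5) = 4 × 1024 = 4096

4096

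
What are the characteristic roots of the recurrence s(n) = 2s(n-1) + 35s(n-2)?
Substitute s(n) = rⁿ and divide through by rⁿ⁻²: r² - 2r - 35 = 0
Factor: (r - 7)(r + 5) = 0, so r = 7, -5.
General solution: s(n) = A·7ⁿ + B·(-5)ⁿ

Characteristic: r² - 2r - 35 = 0, Roots: r = 7, -5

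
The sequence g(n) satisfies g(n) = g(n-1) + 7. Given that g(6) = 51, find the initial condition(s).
g(6) = g(0) + 6·7, so g(0) = 51 - 42 = 9.

g(0) = 9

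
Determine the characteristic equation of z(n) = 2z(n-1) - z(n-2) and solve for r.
Substitute z(n) = rⁿ and divide through by rⁿ⁻²: r² - 2r + 1 = 0
Factor: (r - 1)² = 0, so r = 1 (double root).
General solution: z(n) = (A + Bn)·1ⁿ

Characteristic: r² - 2r + 1 = 0, Roots: r = 1 (double root)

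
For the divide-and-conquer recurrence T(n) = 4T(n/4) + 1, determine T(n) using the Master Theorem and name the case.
Master Theorem template: T(n) = a·T(n/b) + f(n).
Here: a=4, b=4, f(n)=1
Compute log_b(a) = log_4(4) = 1.
f(n) = 1 = O(n^(1-ε)) with ε = 1. Case 1: T(n) = Θ(n^log_b(a)) = Θ(n).

Case 1: T(n) = Θ(n)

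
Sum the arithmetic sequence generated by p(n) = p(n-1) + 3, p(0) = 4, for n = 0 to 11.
Computing the sequence terms: 4, 7, 10, 13, 16, 19, 22, 25, 28, 31, 34, 37
Adding these values together:

246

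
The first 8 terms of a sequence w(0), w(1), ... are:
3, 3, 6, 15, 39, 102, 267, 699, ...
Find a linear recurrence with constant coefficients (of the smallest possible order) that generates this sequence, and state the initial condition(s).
Look for the lowest-order linear relation among consecutive terms.
Observation: w(n) - 3·w(n-1) - (-1)·w(n-2) = 0 holds for the shown terms, and no order-1 relation w(n) = α·w(n-1) + β fits.
Check at n=3: 3·6 + (-1)·3 = 15. ✓

w(n) = 3w(n-1) - w(n-2), w(0) = 3, w(1) = 3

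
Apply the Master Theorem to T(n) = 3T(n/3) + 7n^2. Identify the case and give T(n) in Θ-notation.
Master Theorem template: T(n) = a·T(n/b) + f(n).
Here: a=3, b=3, f(n)=7n^2
Compute log_b(a) = log_3(3) = 1.
f(n) = 7n^2 = Ω(n^(1+ε)) with ε = 1, and the regularity condition holds (a·f(n/b) = (a/b^2)·f(n) with a/b^2 = 3^-1 < 1). Case 3: T(n) = Θ(f(n)) = Θ(n^2).

Case 3: T(n) = Θ(n^2)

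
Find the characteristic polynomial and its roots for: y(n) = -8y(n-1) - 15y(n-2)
Substitute y(n) = rⁿ and divide through by rⁿ⁻²: r² + 8r + 15 = 0
Factor: (r + 5)(r + 3) = 0, so r = -5, -3.
General solution: y(n) = A·(-5)ⁿ + B·(-3)ⁿ

Characteristic: r² + 8r + 15 = 0, Roots: r = -5, -3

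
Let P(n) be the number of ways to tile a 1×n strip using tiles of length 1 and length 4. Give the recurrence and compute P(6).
Condition on the last tile: it has length 1 (leaving a 1×(n-1) strip) or length 4 (leaving a 1×(n-4) strip), so P(n) = P(n-1) + P(n-4) (order-4 linear recurrence).
For 0 ≤ i < 4 only unit tiles fit, so P(i) = 1.
Iterating the recurrence: P(4) = 2, P(5) = 3, P(6) = 4.

P(n) = P(n-1) + P(n-4), with P(i) = 1 for 0 ≤ i < 4; P(6) = 4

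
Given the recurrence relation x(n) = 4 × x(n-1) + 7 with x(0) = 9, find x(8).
Computing step by step:
x(0) = 9
x(1) = 4 × 9 + 7 = 43
x(2) = 4 × 43 + 7 = 179
x(3) = 4 × 179 + 7 = 723
x(4) = 4 × 723 + 7 = 2899
x(5) = 4 × 2899 + 7 = 11603
x(6) = 4 × 11603 + 7 = 46419
x(7) = 4 × 46419 + 7 = 185683
x(8) = 4 × 185683 + 7 = 742739

742739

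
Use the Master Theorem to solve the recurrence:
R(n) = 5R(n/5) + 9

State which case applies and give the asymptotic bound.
Master Theorem template: R(n) = a·R(n/b) + f(n).
Here: a=5, b=5, f(n)=9
Compute log_b(a) = log_5(5) = 1.
f(n) = 9 = O(n^(1-ε)) with ε = 1. Case 1: R(n) = Θ(n^log_b(a)) = Θ(n).

Case 1: R(n) = Θ(n)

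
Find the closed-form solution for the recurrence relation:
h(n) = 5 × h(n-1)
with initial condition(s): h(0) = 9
Recurrence: h(n) = 5 × h(n-1), initial: h(0) = 9.
Each term is 5 times the previous, so this is geometric with ratio 5. After n steps: h(n) = h(0)·5ⁿ = 9·5ⁿ.

h(n) = 9·5ⁿ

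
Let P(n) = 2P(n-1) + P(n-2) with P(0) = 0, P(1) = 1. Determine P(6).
Computing the sequence terms:
0, 1, 2, 5, 12, 29, 70

70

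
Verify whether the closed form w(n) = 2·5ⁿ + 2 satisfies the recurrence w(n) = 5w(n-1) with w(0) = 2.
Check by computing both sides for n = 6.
From the recurrence with w(0) = 2:
  w(0) = 2, w(1) = 10, w(2) = 50, w(3) = 250, w(4) = 1250, w(5) = 6250, w(6) = 31250
  so the recurrence gives w(6) = 31250.
From the proposed closed form w(n) = 2·5ⁿ + 2:
  w(6) = 31252.
The recurrence gives 31250 but the closed form gives 31252, so the closed form does not satisfy the recurrence.

No, the closed form is incorrect.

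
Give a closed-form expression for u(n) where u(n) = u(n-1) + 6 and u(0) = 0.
Recurrence: u(n) = u(n-1) + 6, initial: u(0) = 0.
Each step adds 6, so u(n) = u(0) + 6n = 6n.

u(n) = 6n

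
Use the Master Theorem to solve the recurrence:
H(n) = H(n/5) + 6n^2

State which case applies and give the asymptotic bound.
Master Theorem template: H(n) = a·H(n/b) + f(n).
Here: a=1, b=5, f(n)=6n^2
Compute log_b(a) = log_5(1) = 0.
f(n) = 6n^2 = Ω(n^(0+ε)) with ε = 2, and the regularity condition holds (a·f(n/b) = (a/b^2)·f(n) with a/b^2 = 5^-2 < 1). Case 3: H(n) = Θ(f(n)) = Θ(n^2).

Case 3: H(n) = Θ(n^2)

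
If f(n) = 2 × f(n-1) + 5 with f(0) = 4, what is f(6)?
Computing step by step:
f(0) = 4
f(1) = 2 × 4 + 5 = 13
f(2) = 2 × 13 + 5 = 31
f(3) = 2 × 31 + 5 = 67
f(4) = 2 × 67 + 5 = 139
f(5) = 2 × 139 + 5 = 283
f(6) = 2 × 283 + 5 = 571

571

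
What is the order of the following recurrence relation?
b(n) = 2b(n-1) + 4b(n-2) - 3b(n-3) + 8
The order is the largest lag k for which b(n-k) appears. Here the deepest term is b(n-3) (the 8 term is non-homogeneous and does not affect the order), so the order is 3.

Order 3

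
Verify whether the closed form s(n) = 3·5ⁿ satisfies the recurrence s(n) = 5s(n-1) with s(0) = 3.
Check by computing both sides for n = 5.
From the recurrence with s(0) = 3:
  s(0) = 3, s(1) = 15, s(2) = 75, s(3) = 375, s(4) = 1875, s(5) = 9375
  so the recurrence gives s(5) = 9375.
From the proposed closed form s(n) = 3·5ⁿ:
  s(5) = 9375.
Both sides give 9375 at n = 5, and the initial condition(s) match, so the closed form is consistent.

Yes, the closed form is correct.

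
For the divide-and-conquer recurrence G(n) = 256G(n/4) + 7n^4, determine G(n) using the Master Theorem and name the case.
Master Theorem template: G(n) = a·G(n/b) + f(n).
Here: a=256, b=4, f(n)=7n^4
Compute log_b(a) = log_4(256) = 4.
f(n) = 7n^4 = Θ(n^4). Case 2: G(n) = Θ(n^4 log n).

Case 2: G(n) = Θ(n^4 log n)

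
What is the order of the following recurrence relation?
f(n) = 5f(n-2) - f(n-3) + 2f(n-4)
The order is the largest lag k for which f(n-k) appears. Here the deepest term is f(n-4), so the order is 4.

Order 4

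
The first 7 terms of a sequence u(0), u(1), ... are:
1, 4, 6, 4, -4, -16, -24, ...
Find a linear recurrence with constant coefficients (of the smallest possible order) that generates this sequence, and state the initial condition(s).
Look for the lowest-order linear relation among consecutive terms.
Observation: u(n) - 2·u(n-1) - (-2)·u(n-2) = 0 holds for the shown terms, and no order-1 relation u(n) = α·u(n-1) + β fits.
Check at n=3: 2·6 + (-2)·4 = 4. ✓

u(n) = 2u(n-1) - 2u(n-2), u(0) = 1, u(1) = 4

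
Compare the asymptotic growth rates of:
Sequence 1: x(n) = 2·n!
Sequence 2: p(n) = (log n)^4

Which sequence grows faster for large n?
Comparing growth rates:
Growth-rate hierarchy: log n ≺ any polynomial ≺ any exponential cⁿ (c>1) ≺ n! ≺ nⁿ.
factorial dominates polylogarithmic (log n)^4 asymptotically.

x(n) grows faster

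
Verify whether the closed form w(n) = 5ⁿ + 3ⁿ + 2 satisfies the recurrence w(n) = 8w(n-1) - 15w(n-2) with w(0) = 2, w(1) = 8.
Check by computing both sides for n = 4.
From the recurrence with w(0) = 2, w(1) = 8:
  w(0) = 2, w(1) = 8, w(2) = 34, w(3) = 152, w(4) = 706
  so the recurrence gives w(4) = 706.
From the proposed closed form w(n) = 5ⁿ + 3ⁿ + 2:
  w(4) = 708.
The recurrence gives 706 but the closed form gives 708, so the closed form does not satisfy the recurrence.

No, the closed form is incorrect.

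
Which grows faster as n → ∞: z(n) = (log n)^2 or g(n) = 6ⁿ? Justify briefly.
Comparing growth rates:
Growth-rate hierarchy: log n ≺ any polynomial ≺ any exponential cⁿ (c>1) ≺ n! ≺ nⁿ.
exponential base 6 dominates polylogarithmic (log n)^2 asymptotically.

g(n) grows faster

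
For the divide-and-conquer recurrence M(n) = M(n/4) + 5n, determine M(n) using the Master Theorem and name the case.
Master Theorem template: M(n) = a·M(n/b) + f(n).
Here: a=1, b=4, f(n)=5n
Compute log_b(a) = log_4(1) = 0.
f(n) = 5n = Ω(n^(0+ε)) with ε = 1, and the regularity condition holds (a·f(n/b) = (a/b^1)·f(n) with a/b^1 = 4^-1 < 1). Case 3: M(n) = Θ(f(n)) = Θ(n).

Case 3: M(n) = Θ(n)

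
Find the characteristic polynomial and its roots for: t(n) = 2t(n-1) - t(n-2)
Substitute t(n) = rⁿ and divide through by rⁿ⁻²: r² - 2r + 1 = 0
Factor: (r - 1)² = 0, so r = 1 (double root).
General solution: t(n) = (A + Bn)·1ⁿ

Characteristic: r² - 2r + 1 = 0, Roots: r = 1 (double root)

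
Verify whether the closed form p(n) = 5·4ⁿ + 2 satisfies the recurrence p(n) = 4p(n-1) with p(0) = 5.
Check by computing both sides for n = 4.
From the recurrence with p(0) = 5:
  p(0) = 5, p(1) = 20, p(2) = 80, p(3) = 320, p(4) = 1280
  so the recurrence gives p(4) = 1280.
From the proposed closed form p(n) = 5·4ⁿ + 2:
  p(4) = 1282.
The recurrence gives 1280 but the closed form gives 1282, so the closed form does not satisfy the recurrence.

No, the closed form is incorrect.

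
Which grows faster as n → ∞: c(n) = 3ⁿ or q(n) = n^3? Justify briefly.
Comparing growth rates:
Growth-rate hierarchy: log n ≺ any polynomial ≺ any exponential cⁿ (c>1) ≺ n! ≺ nⁿ.
exponential base 3 dominates polynomial degree 3 asymptotically.

c(n) grows faster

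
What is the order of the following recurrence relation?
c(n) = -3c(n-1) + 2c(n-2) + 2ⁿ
The order is the largest lag k for which c(n-k) appears. Here the deepest term is c(n-2) (the 2ⁿ term is non-homogeneous and does not affect the order), so the order is 2.

Order 2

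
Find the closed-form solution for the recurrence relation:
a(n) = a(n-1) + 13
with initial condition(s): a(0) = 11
Recurrence: a(n) = a(n-1) + 13, initial: a(0) = 11.
Each step adds 13, so a(n) = a(0) + 13n = 13n + 11.

a(n) = 13n + 11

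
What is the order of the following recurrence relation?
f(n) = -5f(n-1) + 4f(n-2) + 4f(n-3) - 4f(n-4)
The order is the largest lag k for which f(n-k) appears. Here the deepest term is f(n-4), so the order is 4.

Order 4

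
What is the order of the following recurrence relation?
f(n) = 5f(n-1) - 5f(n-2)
The order is the largest lag k for which f(n-k) appears. Here the deepest term is f(n-2), so the order is 2.

Order 2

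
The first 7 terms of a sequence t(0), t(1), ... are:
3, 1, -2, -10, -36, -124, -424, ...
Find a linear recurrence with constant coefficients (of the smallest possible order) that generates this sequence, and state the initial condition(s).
Look for the lowest-order linear relation among consecutive terms.
Observation: t(n) - 4·t(n-1) - (-2)·t(n-2) = 0 holds for the shown terms, and no order-1 relation t(n) = α·t(n-1) + β fits.
Check at n=3: 4·-2 + (-2)·1 = -10. ✓

t(n) = 4t(n-1) - 2t(n-2), t(0) = 3, t(1) = 1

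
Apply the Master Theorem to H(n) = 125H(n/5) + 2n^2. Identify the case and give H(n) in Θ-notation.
Master Theorem template: H(n) = a·H(n/b) + f(n).
Here: a=125, b=5, f(n)=2n^2
Compute log_b(a) = log_5(125) = 3.
f(n) = 2n^2 = O(n^(3-ε)) with ε = 1. Case 1: H(n) = Θ(n^log_b(a)) = Θ(n^3).

Case 1: H(n) = Θ(n^3)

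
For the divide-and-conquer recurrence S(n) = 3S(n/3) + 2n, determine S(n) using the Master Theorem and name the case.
Master Theorem template: S(n) = a·S(n/b) + f(n).
Here: a=3, b=3, f(n)=2n
Compute log_b(a) = log_3(3) = 1.
f(n) = 2n = Θ(n). Case 2: S(n) = Θ(n log n).

Case 2: S(n) = Θ(n log n)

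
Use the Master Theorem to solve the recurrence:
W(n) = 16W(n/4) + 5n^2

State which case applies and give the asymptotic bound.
Master Theorem template: W(n) = a·W(n/b) + f(n).
Here: a=16, b=4, f(n)=5n^2
Compute log_b(a) = log_4(16) = 2.
f(n) = 5n^2 = Θ(n^2). Case 2: W(n) = Θ(n^2 log n).

Case 2: W(n) = Θ(n^2 log n)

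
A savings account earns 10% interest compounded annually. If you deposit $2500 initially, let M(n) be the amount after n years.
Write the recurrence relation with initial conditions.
Each year the balance grows by 10%, i.e. is multiplied by 1 + 10/100 = 1.1, so M(n) = 1.1 × M(n-1). The initial deposit gives M(0) = 2500.
Unrolling gives the closed form M(n) = 2500 × (1.1)ⁿ.

M(n) = 1.1 × M(n-1), M(0) = 2500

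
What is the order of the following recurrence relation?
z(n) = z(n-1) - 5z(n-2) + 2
The order is the largest lag k for which z(n-k) appears. Here the deepest term is z(n-2) (the 2 term is non-homogeneous and does not affect the order), so the order is 2.

Order 2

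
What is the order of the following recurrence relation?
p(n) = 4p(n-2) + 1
The order is the largest lag k for which p(n-k) appears. Here the deepest term is p(n-2) (the 1 term is non-homogeneous and does not affect the order), so the order is 2.

Order 2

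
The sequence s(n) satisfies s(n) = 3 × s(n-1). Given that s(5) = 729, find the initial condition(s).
In general s(n) = 3ⁿ · s(0). At n = 5: s(0) = s(5) / 3^5 = 729 / 243 = 3.

s(0) = 3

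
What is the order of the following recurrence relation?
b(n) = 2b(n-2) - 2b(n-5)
The order is the largest lag k for which b(n-k) appears. Here the deepest term is b(n-5), so the order is 5.

Order 5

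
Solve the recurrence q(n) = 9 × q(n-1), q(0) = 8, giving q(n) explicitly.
Recurrence: q(n) = 9 × q(n-1), initial: q(0) = 8.
Each term is 9 times the previous, so this is geometric with ratio 9. After n steps: q(n) = q(0)·9ⁿ = 8·9ⁿ.

q(n) = 8·9ⁿ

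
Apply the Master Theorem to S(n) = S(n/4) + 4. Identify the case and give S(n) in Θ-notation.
Master Theorem template: S(n) = a·S(n/b) + f(n).
Here: a=1, b=4, f(n)=4
Compute log_b(a) = log_4(1) = 0.
f(n) = 4 = Θ(1). Case 2: S(n) = Θ(log n).

Case 2: S(n) = Θ(log n)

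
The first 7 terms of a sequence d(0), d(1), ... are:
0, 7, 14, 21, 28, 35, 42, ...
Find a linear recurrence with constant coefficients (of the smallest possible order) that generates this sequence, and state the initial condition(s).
Look for the lowest-order linear relation among consecutive terms.
Observation: consecutive differences are constant (= 7).
Check at n=2: 1·7 + 7 = 14. ✓

d(n) = d(n-1) + 7, d(0) = 0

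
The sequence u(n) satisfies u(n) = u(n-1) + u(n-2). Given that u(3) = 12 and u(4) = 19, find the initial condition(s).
Work backwards using u(k) = u(k+2) - u(k+1):
u(2) = u(4) - u(3) = 19 - 12 = 7
u(1) = u(3) - u(2) = 12 - 7 = 5
u(0) = u(2) - u(1) = 7 - 5 = 2

u(0) = 2, u(1) = 5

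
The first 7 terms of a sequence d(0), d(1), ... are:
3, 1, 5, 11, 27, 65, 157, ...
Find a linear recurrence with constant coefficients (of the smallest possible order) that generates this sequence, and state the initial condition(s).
Look for the lowest-order linear relation among consecutive terms.
Observation: d(n) - 2·d(n-1) - (1)·d(n-2) = 0 holds for the shown terms, and no order-1 relation d(n) = α·d(n-1) + β fits.
Check at n=3: 2·5 + (1)·1 = 11. ✓

d(n) = 2d(n-1) + d(n-2), d(0) = 3, d(1) = 1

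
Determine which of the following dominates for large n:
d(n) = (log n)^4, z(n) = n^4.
Comparing growth rates:
Growth-rate hierarchy: log n ≺ any polynomial ≺ any exponential cⁿ (c>1) ≺ n! ≺ nⁿ.
polynomial degree 4 dominates polylogarithmic (log n)^4 asymptotically.

z(n) grows faster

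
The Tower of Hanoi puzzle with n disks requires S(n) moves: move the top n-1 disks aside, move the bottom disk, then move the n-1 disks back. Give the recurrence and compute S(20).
Moving n disks = move the top n-1 disks aside (S(n-1) moves) + move the largest disk (1 move) + move the n-1 disks back on top (S(n-1) moves), so S(n) = 2S(n-1) + 1, with S(1) = 1 (a single disk takes one move).
First terms: 1, 3, 7, 15, 31, 63, … — each is one less than a power of 2. Indeed S(n) + 1 = 2(S(n-1) + 1) with S(1) + 1 = 2, so S(n) + 1 = 2ⁿ and S(n) = 2ⁿ - 1.
Hence S(20) = 2^20 - 1 = 1048576 - 1 = 1048575.

S(n) = 2S(n-1) + 1, S(1) = 1; S(20) = 1048575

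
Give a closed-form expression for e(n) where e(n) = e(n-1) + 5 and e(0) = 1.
Recurrence: e(n) = e(n-1) + 5, initial: e(0) = 1.
Each step adds 5, so e(n) = e(0) + 5n = 5n + 1.

e(n) = 5n + 1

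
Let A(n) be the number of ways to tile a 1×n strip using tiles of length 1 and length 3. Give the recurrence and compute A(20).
Condition on the last tile: it has length 1 (leaving a 1×(n-1) strip) or length 3 (leaving a 1×(n-3) strip), so A(n) = A(n-1) + A(n-3) (order-3 linear recurrence).
For 0 ≤ i < 3 only unit tiles fit, so A(i) = 1.
Iterating the recurrence: A(3) = 2, A(4) = 3, A(5) = 4, A(6) = 6, A(7) = 9, A(8) = 13, A(9) = 19, A(10) = 28, A(11) = 41, A(12) = 60, A(13) = 88, A(14) = 129, A(15) = 189, A(16) = 277, A(17) = 406, A(18) = 595, A(19) = 872, A(20) = 1278.

A(n) = A(n-1) + A(n-3), with A(i) = 1 for 0 ≤ i < 3; A(20) = 1278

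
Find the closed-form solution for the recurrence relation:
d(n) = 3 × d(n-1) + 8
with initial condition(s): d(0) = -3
Recurrence: d(n) = 3 × d(n-1) + 8, initial: d(0) = -3.
Try d(n) = A·3ⁿ + C. Substituting: A·3ⁿ + C = 3(A·3ⁿ⁻¹ + C) + 8 = A·3ⁿ + 3C + 8, so C = 3C + 8, giving C = -4. Then d(0) = A - 4 = -3 gives A = 1.

d(n) = 3ⁿ - 4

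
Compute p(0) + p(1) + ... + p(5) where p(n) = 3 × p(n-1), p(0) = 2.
Computing the sequence terms: 2, 6, 18, 54, 162, 486
Adding these values together:

728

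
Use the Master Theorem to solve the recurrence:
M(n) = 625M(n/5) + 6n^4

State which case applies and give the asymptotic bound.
Master Theorem template: M(n) = a·M(n/b) + f(n).
Here: a=625, b=5, f(n)=6n^4
Compute log_b(a) = log_5(625) = 4.
f(n) = 6n^4 = Θ(n^4). Case 2: M(n) = Θ(n^4 log n).

Case 2: M(n) = Θ(n^4 log n)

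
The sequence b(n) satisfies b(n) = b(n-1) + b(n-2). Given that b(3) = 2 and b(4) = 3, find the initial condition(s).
Work backwards using b(k) = b(k+2) - b(k+1):
b(2) = b(4) - b(3) = 3 - 2 = 1
b(1) = b(3) - b(2) = 2 - 1 = 1
b(0) = b(2) - b(1) = 1 - 1 = 0

b(0) = 0, b(1) = 1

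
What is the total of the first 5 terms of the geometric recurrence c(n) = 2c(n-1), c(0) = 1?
Computing the sequence terms: 1, 2, 4, 8, 16
Adding these values together:

31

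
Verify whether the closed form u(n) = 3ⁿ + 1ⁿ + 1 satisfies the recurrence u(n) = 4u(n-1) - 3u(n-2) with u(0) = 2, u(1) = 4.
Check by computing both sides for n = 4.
From the recurrence with u(0) = 2, u(1) = 4:
  u(0) = 2, u(1) = 4, u(2) = 10, u(3) = 28, u(4) = 82
  so the recurrence gives u(4) = 82.
From the proposed closed form u(n) = 3ⁿ + 1ⁿ + 1:
  u(4) = 83.
The recurrence gives 82 but the closed form gives 83, so the closed form does not satisfy the recurrence.

No, the closed form is incorrect.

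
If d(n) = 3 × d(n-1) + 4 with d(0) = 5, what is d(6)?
Computing step by step:
d(0) = 5
d(1) = 3 × 5 + 4 = 19
d(2) = 3 × 19 + 4 = 61
d(3) = 3 × 61 + 4 = 187
d(4) = 3 × 187 + 4 = 565
d(5) = 3 × 565 + 4 = 1699
d(6) = 3 × 1699 + 4 = 5101

5101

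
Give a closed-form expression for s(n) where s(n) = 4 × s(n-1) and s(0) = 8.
Recurrence: s(n) = 4 × s(n-1), initial: s(0) = 8.
Each term is 4 times the previous, so this is geometric with ratio 4. After n steps: s(n) = s(0)·4ⁿ = 8·4ⁿ.

s(n) = 8·4ⁿ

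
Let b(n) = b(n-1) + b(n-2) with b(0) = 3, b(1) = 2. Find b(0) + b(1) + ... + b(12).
Computing the sequence terms: 3, 2, 5, 7, 12, 19, 31, 50, 81, 131, 212, 343, 555
Adding these values together:

1451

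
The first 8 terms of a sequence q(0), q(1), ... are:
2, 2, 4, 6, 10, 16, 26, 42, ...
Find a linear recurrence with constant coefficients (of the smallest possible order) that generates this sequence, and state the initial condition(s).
Look for the lowest-order linear relation among consecutive terms.
Observation: q(n) - 1·q(n-1) - (1)·q(n-2) = 0 holds for the shown terms, and no order-1 relation q(n) = α·q(n-1) + β fits.
Check at n=3: 1·4 + (1)·2 = 6. ✓

q(n) = q(n-1) + q(n-2), q(0) = 2, q(1) = 2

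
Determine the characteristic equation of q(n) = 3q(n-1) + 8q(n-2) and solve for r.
Substitute q(n) = rⁿ and divide through by rⁿ⁻²: r² - 3r - 8 = 0
Discriminant: 3² + 4·8 = 41, not a perfect square, so by the quadratic formula r = (3 ± √41)/2.
General solution: q(n) = A·r₁ⁿ + B·r₂ⁿ where r₁,r₂ = (3 ± √41)/2

Characteristic: r² - 3r - 8 = 0, Roots: r = (3 ± √41)/2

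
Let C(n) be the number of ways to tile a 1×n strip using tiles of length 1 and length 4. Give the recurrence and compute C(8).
Condition on the last tile: it has length 1 (leaving a 1×(n-1) strip) or length 4 (leaving a 1×(n-4) strip), so C(n) = C(n-1) + C(n-4) (order-4 linear recurrence).
For 0 ≤ i < 4 only unit tiles fit, so C(i) = 1.
Iterating the recurrence: C(4) = 2, C(5) = 3, C(6) = 4, C(7) = 5, C(8) = 7.

C(n) = C(n-1) + C(n-4), with C(i) = 1 for 0 ≤ i < 4; C(8) = 7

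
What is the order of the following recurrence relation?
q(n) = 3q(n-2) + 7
The order is the largest lag k for which q(n-k) appears. Here the deepest term is q(n-2) (the 7 term is non-homogeneous and does not affect the order), so the order is 2.

Order 2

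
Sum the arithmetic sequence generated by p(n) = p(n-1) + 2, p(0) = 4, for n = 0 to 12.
Computing the sequence terms: 4, 6, 8, 10, 12, 14, 16, 18, 20, 22, 24, 26, 28
Adding these values together:

208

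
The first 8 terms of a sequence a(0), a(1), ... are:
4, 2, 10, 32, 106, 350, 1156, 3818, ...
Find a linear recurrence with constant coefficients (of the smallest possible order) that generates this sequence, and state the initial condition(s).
Look for the lowest-order linear relation among consecutive terms.
Observation: a(n) - 3·a(n-1) - (1)·a(n-2) = 0 holds for the shown terms, and no order-1 relation a(n) = α·a(n-1) + β fits.
Check at n=3: 3·10 + (1)·2 = 32. ✓

a(n) = 3a(n-1) + a(n-2), a(0) = 4, a(1) = 2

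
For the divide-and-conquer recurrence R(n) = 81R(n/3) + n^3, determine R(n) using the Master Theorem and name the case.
Master Theorem template: R(n) = a·R(n/b) + f(n).
Here: a=81, b=3, f(n)=n^3
Compute log_b(a) = log_3(81) = 4.
f(n) = n^3 = O(n^(4-ε)) with ε = 1. Case 1: R(n) = Θ(n^log_b(a)) = Θ(n^4).

Case 1: R(n) = Θ(n^4)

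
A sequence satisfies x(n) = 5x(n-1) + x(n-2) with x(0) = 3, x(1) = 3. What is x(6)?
Computing the sequence terms:
3, 3, 18, 93, 483, 2508, 13023

13023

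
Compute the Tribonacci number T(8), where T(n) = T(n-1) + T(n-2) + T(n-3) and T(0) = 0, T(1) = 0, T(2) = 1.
Computing the sequence terms:
0, 0, 1, 1, 2, 4, 7, 13, 24

24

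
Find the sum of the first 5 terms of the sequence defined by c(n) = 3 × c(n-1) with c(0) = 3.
Computing the sequence terms: 3, 9, 27, 81, 243
Adding these values together:

363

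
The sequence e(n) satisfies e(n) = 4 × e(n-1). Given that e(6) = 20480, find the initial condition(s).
In general e(n) = 4ⁿ · e(0). At n = 6: e(0) = e(6) / 4^6 = 20480 / 4096 = 5.

e(0) = 5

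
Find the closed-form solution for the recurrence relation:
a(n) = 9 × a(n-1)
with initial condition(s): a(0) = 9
Recurrence: a(n) = 9 × a(n-1), initial: a(0) = 9.
Each term is 9 times the previous, so this is geometric with ratio 9. After n steps: a(n) = a(0)·9ⁿ = 9·9ⁿ.

a(n) = 9·9ⁿ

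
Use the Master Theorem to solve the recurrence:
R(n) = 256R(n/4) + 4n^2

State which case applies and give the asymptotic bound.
Master Theorem template: R(n) = a·R(n/b) + f(n).
Here: a=256, b=4, f(n)=4n^2
Compute log_b(a) = log_4(256) = 4.
f(n) = 4n^2 = O(n^(4-ε)) with ε = 2. Case 1: R(n) = Θ(n^log_b(a)) = Θ(n^4).

Case 1: R(n) = Θ(n^4)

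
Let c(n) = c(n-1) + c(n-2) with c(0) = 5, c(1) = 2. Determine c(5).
Computing the sequence terms:
5, 2, 7, 9, 16, 25

25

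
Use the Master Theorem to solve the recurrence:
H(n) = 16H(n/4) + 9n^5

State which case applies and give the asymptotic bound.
Master Theorem template: H(n) = a·H(n/b) + f(n).
Here: a=16, b=4, f(n)=9n^5
Compute log_b(a) = log_4(16) = 2.
f(n) = 9n^5 = Ω(n^(2+ε)) with ε = 3, and the regularity condition holds (a·f(n/b) = (a/b^5)·f(n) with a/b^5 = 4^-3 < 1). Case 3: H(n) = Θ(f(n)) = Θ(n^5).

Case 3: H(n) = Θ(n^5)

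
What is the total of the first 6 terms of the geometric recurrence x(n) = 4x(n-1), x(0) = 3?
Computing the sequence terms: 3, 12, 48, 192, 768, 3072
Adding these values together:

4095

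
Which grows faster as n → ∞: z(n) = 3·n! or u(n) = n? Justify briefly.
Comparing growth rates:
Growth-rate hierarchy: log n ≺ any polynomial ≺ any exponential cⁿ (c>1) ≺ n! ≺ nⁿ.
factorial dominates polynomial degree 1 asymptotically.

z(n) grows faster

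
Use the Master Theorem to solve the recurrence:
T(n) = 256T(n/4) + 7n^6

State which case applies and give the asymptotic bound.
Master Theorem template: T(n) = a·T(n/b) + f(n).
Here: a=256, b=4, f(n)=7n^6
Compute log_b(a) = log_4(256) = 4.
f(n) = 7n^6 = Ω(n^(4+ε)) with ε = 2, and the regularity condition holds (a·f(n/b) = (a/b^6)·f(n) with a/b^6 = 4^-2 < 1). Case 3: T(n) = Θ(f(n)) = Θ(n^6).

Case 3: T(n) = Θ(n^6)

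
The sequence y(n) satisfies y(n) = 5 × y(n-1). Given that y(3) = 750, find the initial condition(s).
In general y(n) = 5ⁿ · y(0). At n = 3: y(0) = y(3) / 5^3 = 750 / 125 = 6.

y(0) = 6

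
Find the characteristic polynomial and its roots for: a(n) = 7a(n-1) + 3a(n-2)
Substitute a(n) = rⁿ and divide through by rⁿ⁻²: r² - 7r - 3 = 0
Discriminant: 7² + 4·3 = 61, not a perfect square, so by the quadratic formula r = (7 ± √61)/2.
General solution: a(n) = A·r₁ⁿ + B·r₂ⁿ where r₁,r₂ = (7 ± √61)/2

Characteristic: r² - 7r - 3 = 0, Roots: r = (7 ± √61)/2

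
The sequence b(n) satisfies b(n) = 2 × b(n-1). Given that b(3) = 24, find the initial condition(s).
In general b(n) = 2ⁿ · b(0). At n = 3: b(0) = b(3) / 2^3 = 24 / 8 = 3.

b(0) = 3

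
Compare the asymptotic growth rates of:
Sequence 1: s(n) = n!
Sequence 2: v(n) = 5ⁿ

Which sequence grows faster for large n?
Comparing growth rates:
Growth-rate hierarchy: log n ≺ any polynomial ≺ any exponential cⁿ (c>1) ≺ n! ≺ nⁿ.
factorial dominates exponential base 5 asymptotically.

s(n) grows faster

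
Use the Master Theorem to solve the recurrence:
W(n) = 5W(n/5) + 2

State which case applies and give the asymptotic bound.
Master Theorem template: W(n) = a·W(n/b) + f(n).
Here: a=5, b=5, f(n)=2
Compute log_b(a) = log_5(5) = 1.
f(n) = 2 = O(n^(1-ε)) with ε = 1. Case 1: W(n) = Θ(n^log_b(a)) = Θ(n).

Case 1: W(n) = Θ(n)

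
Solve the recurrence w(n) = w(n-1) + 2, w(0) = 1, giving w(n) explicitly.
Recurrence: w(n) = w(n-1) + 2, initial: w(0) = 1.
Each step adds 2, so w(n) = w(0) + 2n = 2n + 1.

w(n) = 2n + 1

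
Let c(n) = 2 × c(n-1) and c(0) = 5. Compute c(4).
Computing step by step:
c(0) = 5
c(1) = 2 × 5 = 10
c(2) = 2 × 10 = 20
c(3) = 2 × 20 = 40
c(4) = 2 × 40 = 80

80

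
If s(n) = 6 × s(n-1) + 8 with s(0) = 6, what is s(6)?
Computing step by step:
s(0) = 6
s(1) = 6 × 6 + 8 = 44
s(2) = 6 × 44 + 8 = 272
s(3) = 6 × 272 + 8 = 1640
s(4) = 6 × 1640 + 8 = 9848
s(5) = 6 × 9848 + 8 = 59096
s(6) = 6 × 59096 + 8 = 354584

354584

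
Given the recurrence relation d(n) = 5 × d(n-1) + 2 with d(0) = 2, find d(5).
Computing step by step:
d(0) = 2
d(1) = 5 × 2 + 2 = 12
d(2) = 5 × 12 + 2 = 62
d(3) = 5 × 62 + 2 = 312
d(4) = 5 × 312 + 2 = 1562
d(5) = 5 × 1562 + 2 = 7812

7812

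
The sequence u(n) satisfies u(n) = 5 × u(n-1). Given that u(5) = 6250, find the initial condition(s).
In general u(n) = 5ⁿ · u(0). At n = 5: u(0) = u(5) / 5^5 = 6250 / 3125 = 2.

u(0) = 2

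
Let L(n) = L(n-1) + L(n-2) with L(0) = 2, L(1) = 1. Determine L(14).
Computing the sequence terms:
2, 1, 3, 4, 7, 11, 18, 29, 47, 76, 123, 199, 322, 521, 843

843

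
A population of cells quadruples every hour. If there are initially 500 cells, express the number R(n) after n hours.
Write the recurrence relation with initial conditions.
Each hour multiplies the count by 4, so the count after n hours depends only on the count after n-1 hours: R(n) = 4 × R(n-1). The starting count gives R(0) = 500.
Unrolling n times gives the closed form R(n) = 500 × 4ⁿ.

R(n) = 4 × R(n-1), R(0) = 500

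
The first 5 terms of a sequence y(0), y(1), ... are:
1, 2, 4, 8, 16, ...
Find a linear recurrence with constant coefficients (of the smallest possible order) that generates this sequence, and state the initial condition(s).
Look for the lowest-order linear relation among consecutive terms.
Observation: each term is 2× the previous.
Check at n=2: 2·2 = 4. ✓

y(n) = 2 × y(n-1), y(0) = 1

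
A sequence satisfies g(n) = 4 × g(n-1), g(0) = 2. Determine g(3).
Computing step by step:
g(0) = 2
g(1) = 4 × 2 = 8
g(2) = 4 × 8 = 32
g(3) = 4 × 32 = 128

128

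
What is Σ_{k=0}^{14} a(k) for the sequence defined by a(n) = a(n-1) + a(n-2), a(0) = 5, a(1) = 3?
Computing the sequence terms: 5, 3, 8, 11, 19, 30, 49, 79, 128, 207, 335, 542, 877, 1419, 2296
Adding these values together:

6008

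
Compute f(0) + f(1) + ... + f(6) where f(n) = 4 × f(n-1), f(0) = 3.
Computing the sequence terms: 3, 12, 48, 192, 768, 3072, 12288
Adding these values together:

16383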